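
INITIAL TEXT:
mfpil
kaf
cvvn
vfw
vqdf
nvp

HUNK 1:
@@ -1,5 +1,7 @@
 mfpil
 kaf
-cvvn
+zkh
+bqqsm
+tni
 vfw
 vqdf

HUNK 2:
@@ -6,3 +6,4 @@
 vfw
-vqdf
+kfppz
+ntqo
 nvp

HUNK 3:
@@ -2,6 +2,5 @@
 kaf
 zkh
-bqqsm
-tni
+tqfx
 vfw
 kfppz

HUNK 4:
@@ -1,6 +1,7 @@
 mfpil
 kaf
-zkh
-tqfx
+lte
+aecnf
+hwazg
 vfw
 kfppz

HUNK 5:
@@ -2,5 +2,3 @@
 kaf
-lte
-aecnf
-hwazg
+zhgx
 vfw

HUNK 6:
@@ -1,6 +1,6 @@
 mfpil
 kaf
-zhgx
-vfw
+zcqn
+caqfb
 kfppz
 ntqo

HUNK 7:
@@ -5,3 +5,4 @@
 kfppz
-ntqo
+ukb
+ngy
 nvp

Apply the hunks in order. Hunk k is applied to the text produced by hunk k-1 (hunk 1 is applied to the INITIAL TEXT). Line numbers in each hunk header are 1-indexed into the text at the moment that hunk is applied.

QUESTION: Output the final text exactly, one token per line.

Answer: mfpil
kaf
zcqn
caqfb
kfppz
ukb
ngy
nvp

Derivation:
Hunk 1: at line 1 remove [cvvn] add [zkh,bqqsm,tni] -> 8 lines: mfpil kaf zkh bqqsm tni vfw vqdf nvp
Hunk 2: at line 6 remove [vqdf] add [kfppz,ntqo] -> 9 lines: mfpil kaf zkh bqqsm tni vfw kfppz ntqo nvp
Hunk 3: at line 2 remove [bqqsm,tni] add [tqfx] -> 8 lines: mfpil kaf zkh tqfx vfw kfppz ntqo nvp
Hunk 4: at line 1 remove [zkh,tqfx] add [lte,aecnf,hwazg] -> 9 lines: mfpil kaf lte aecnf hwazg vfw kfppz ntqo nvp
Hunk 5: at line 2 remove [lte,aecnf,hwazg] add [zhgx] -> 7 lines: mfpil kaf zhgx vfw kfppz ntqo nvp
Hunk 6: at line 1 remove [zhgx,vfw] add [zcqn,caqfb] -> 7 lines: mfpil kaf zcqn caqfb kfppz ntqo nvp
Hunk 7: at line 5 remove [ntqo] add [ukb,ngy] -> 8 lines: mfpil kaf zcqn caqfb kfppz ukb ngy nvp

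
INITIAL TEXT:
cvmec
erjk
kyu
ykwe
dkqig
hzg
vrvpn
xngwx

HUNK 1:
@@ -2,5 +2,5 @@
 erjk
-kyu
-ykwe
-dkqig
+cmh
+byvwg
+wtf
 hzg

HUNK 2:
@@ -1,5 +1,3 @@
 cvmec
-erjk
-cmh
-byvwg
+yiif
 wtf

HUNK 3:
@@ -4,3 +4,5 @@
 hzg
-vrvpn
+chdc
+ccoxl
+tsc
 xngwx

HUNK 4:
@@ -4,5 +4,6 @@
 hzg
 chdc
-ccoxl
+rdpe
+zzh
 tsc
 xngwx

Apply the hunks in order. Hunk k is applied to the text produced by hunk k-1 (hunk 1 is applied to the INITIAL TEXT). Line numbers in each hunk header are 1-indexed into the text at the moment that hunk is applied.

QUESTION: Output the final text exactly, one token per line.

Hunk 1: at line 2 remove [kyu,ykwe,dkqig] add [cmh,byvwg,wtf] -> 8 lines: cvmec erjk cmh byvwg wtf hzg vrvpn xngwx
Hunk 2: at line 1 remove [erjk,cmh,byvwg] add [yiif] -> 6 lines: cvmec yiif wtf hzg vrvpn xngwx
Hunk 3: at line 4 remove [vrvpn] add [chdc,ccoxl,tsc] -> 8 lines: cvmec yiif wtf hzg chdc ccoxl tsc xngwx
Hunk 4: at line 4 remove [ccoxl] add [rdpe,zzh] -> 9 lines: cvmec yiif wtf hzg chdc rdpe zzh tsc xngwx

Answer: cvmec
yiif
wtf
hzg
chdc
rdpe
zzh
tsc
xngwx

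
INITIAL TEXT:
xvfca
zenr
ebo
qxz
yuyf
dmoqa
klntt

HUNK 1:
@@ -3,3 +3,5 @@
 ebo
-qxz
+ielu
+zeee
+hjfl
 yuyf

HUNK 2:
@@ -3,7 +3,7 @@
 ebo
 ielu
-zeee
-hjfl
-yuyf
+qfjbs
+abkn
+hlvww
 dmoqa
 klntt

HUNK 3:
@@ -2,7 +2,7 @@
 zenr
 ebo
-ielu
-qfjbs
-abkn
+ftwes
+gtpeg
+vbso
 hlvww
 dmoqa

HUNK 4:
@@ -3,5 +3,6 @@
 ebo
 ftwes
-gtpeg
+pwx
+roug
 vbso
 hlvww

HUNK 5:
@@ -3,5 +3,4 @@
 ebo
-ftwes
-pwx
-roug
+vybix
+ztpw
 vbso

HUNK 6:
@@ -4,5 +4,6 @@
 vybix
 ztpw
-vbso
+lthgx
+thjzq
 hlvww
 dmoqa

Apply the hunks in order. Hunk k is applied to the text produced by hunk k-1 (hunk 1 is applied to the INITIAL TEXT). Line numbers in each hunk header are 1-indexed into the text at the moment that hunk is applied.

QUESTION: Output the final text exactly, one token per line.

Answer: xvfca
zenr
ebo
vybix
ztpw
lthgx
thjzq
hlvww
dmoqa
klntt

Derivation:
Hunk 1: at line 3 remove [qxz] add [ielu,zeee,hjfl] -> 9 lines: xvfca zenr ebo ielu zeee hjfl yuyf dmoqa klntt
Hunk 2: at line 3 remove [zeee,hjfl,yuyf] add [qfjbs,abkn,hlvww] -> 9 lines: xvfca zenr ebo ielu qfjbs abkn hlvww dmoqa klntt
Hunk 3: at line 2 remove [ielu,qfjbs,abkn] add [ftwes,gtpeg,vbso] -> 9 lines: xvfca zenr ebo ftwes gtpeg vbso hlvww dmoqa klntt
Hunk 4: at line 3 remove [gtpeg] add [pwx,roug] -> 10 lines: xvfca zenr ebo ftwes pwx roug vbso hlvww dmoqa klntt
Hunk 5: at line 3 remove [ftwes,pwx,roug] add [vybix,ztpw] -> 9 lines: xvfca zenr ebo vybix ztpw vbso hlvww dmoqa klntt
Hunk 6: at line 4 remove [vbso] add [lthgx,thjzq] -> 10 lines: xvfca zenr ebo vybix ztpw lthgx thjzq hlvww dmoqa klntt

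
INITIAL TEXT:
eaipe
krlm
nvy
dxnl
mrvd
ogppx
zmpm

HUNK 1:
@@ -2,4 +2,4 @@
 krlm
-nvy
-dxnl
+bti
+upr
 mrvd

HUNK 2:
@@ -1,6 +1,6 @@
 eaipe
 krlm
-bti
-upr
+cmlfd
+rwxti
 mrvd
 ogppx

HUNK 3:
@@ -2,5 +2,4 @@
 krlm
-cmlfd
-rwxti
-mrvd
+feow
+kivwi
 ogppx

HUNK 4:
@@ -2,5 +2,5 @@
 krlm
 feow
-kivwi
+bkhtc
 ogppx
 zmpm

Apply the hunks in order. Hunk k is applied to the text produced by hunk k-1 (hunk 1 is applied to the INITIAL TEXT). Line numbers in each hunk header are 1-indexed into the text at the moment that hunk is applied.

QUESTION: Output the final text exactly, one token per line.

Answer: eaipe
krlm
feow
bkhtc
ogppx
zmpm

Derivation:
Hunk 1: at line 2 remove [nvy,dxnl] add [bti,upr] -> 7 lines: eaipe krlm bti upr mrvd ogppx zmpm
Hunk 2: at line 1 remove [bti,upr] add [cmlfd,rwxti] -> 7 lines: eaipe krlm cmlfd rwxti mrvd ogppx zmpm
Hunk 3: at line 2 remove [cmlfd,rwxti,mrvd] add [feow,kivwi] -> 6 lines: eaipe krlm feow kivwi ogppx zmpm
Hunk 4: at line 2 remove [kivwi] add [bkhtc] -> 6 lines: eaipe krlm feow bkhtc ogppx zmpm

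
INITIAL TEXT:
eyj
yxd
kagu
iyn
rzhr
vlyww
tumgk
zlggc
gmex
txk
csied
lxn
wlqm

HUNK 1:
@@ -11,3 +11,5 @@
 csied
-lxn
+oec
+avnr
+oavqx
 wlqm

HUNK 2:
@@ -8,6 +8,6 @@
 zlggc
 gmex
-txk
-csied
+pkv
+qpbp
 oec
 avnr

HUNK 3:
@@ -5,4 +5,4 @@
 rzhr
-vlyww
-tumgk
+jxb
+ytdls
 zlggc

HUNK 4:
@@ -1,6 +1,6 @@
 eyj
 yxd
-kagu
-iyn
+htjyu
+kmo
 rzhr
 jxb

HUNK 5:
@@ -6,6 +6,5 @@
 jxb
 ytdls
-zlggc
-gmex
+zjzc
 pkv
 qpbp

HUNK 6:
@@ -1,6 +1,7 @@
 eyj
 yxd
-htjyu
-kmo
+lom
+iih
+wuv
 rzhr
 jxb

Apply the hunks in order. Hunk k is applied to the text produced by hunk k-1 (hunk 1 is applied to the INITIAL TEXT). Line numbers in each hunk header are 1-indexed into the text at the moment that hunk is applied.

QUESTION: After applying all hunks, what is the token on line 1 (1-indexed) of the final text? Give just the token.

Answer: eyj

Derivation:
Hunk 1: at line 11 remove [lxn] add [oec,avnr,oavqx] -> 15 lines: eyj yxd kagu iyn rzhr vlyww tumgk zlggc gmex txk csied oec avnr oavqx wlqm
Hunk 2: at line 8 remove [txk,csied] add [pkv,qpbp] -> 15 lines: eyj yxd kagu iyn rzhr vlyww tumgk zlggc gmex pkv qpbp oec avnr oavqx wlqm
Hunk 3: at line 5 remove [vlyww,tumgk] add [jxb,ytdls] -> 15 lines: eyj yxd kagu iyn rzhr jxb ytdls zlggc gmex pkv qpbp oec avnr oavqx wlqm
Hunk 4: at line 1 remove [kagu,iyn] add [htjyu,kmo] -> 15 lines: eyj yxd htjyu kmo rzhr jxb ytdls zlggc gmex pkv qpbp oec avnr oavqx wlqm
Hunk 5: at line 6 remove [zlggc,gmex] add [zjzc] -> 14 lines: eyj yxd htjyu kmo rzhr jxb ytdls zjzc pkv qpbp oec avnr oavqx wlqm
Hunk 6: at line 1 remove [htjyu,kmo] add [lom,iih,wuv] -> 15 lines: eyj yxd lom iih wuv rzhr jxb ytdls zjzc pkv qpbp oec avnr oavqx wlqm
Final line 1: eyj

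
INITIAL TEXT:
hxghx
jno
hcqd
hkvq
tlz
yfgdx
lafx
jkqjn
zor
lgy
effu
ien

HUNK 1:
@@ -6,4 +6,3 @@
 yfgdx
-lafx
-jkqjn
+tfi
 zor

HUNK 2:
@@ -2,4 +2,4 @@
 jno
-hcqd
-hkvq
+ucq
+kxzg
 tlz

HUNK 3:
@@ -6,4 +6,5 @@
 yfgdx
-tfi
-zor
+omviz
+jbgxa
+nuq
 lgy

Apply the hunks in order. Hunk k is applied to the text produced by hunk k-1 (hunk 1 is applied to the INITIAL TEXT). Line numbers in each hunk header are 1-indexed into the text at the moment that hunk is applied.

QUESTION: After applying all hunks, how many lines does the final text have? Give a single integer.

Answer: 12

Derivation:
Hunk 1: at line 6 remove [lafx,jkqjn] add [tfi] -> 11 lines: hxghx jno hcqd hkvq tlz yfgdx tfi zor lgy effu ien
Hunk 2: at line 2 remove [hcqd,hkvq] add [ucq,kxzg] -> 11 lines: hxghx jno ucq kxzg tlz yfgdx tfi zor lgy effu ien
Hunk 3: at line 6 remove [tfi,zor] add [omviz,jbgxa,nuq] -> 12 lines: hxghx jno ucq kxzg tlz yfgdx omviz jbgxa nuq lgy effu ien
Final line count: 12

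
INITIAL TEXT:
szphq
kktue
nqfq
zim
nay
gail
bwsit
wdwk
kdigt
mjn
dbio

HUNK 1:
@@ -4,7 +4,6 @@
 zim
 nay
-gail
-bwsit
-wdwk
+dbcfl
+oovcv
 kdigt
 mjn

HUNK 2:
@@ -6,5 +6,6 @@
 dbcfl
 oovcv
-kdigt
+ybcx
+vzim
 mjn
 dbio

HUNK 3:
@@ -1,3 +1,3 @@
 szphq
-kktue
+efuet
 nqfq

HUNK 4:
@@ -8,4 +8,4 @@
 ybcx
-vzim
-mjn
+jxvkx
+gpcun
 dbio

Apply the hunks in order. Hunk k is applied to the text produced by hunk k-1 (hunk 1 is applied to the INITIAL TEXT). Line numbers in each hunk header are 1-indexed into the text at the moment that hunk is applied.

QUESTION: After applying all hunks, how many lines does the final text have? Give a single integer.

Answer: 11

Derivation:
Hunk 1: at line 4 remove [gail,bwsit,wdwk] add [dbcfl,oovcv] -> 10 lines: szphq kktue nqfq zim nay dbcfl oovcv kdigt mjn dbio
Hunk 2: at line 6 remove [kdigt] add [ybcx,vzim] -> 11 lines: szphq kktue nqfq zim nay dbcfl oovcv ybcx vzim mjn dbio
Hunk 3: at line 1 remove [kktue] add [efuet] -> 11 lines: szphq efuet nqfq zim nay dbcfl oovcv ybcx vzim mjn dbio
Hunk 4: at line 8 remove [vzim,mjn] add [jxvkx,gpcun] -> 11 lines: szphq efuet nqfq zim nay dbcfl oovcv ybcx jxvkx gpcun dbio
Final line count: 11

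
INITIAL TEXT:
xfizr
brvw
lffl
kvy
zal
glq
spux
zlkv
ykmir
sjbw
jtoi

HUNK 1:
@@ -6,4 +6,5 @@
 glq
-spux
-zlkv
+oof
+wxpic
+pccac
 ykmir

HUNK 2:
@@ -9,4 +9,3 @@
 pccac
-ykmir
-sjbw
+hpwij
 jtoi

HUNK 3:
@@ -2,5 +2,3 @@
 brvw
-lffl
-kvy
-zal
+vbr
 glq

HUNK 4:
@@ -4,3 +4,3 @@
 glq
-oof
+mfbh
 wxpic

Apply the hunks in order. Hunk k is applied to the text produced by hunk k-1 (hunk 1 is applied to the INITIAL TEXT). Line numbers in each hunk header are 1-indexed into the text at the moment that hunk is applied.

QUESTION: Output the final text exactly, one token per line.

Answer: xfizr
brvw
vbr
glq
mfbh
wxpic
pccac
hpwij
jtoi

Derivation:
Hunk 1: at line 6 remove [spux,zlkv] add [oof,wxpic,pccac] -> 12 lines: xfizr brvw lffl kvy zal glq oof wxpic pccac ykmir sjbw jtoi
Hunk 2: at line 9 remove [ykmir,sjbw] add [hpwij] -> 11 lines: xfizr brvw lffl kvy zal glq oof wxpic pccac hpwij jtoi
Hunk 3: at line 2 remove [lffl,kvy,zal] add [vbr] -> 9 lines: xfizr brvw vbr glq oof wxpic pccac hpwij jtoi
Hunk 4: at line 4 remove [oof] add [mfbh] -> 9 lines: xfizr brvw vbr glq mfbh wxpic pccac hpwij jtoi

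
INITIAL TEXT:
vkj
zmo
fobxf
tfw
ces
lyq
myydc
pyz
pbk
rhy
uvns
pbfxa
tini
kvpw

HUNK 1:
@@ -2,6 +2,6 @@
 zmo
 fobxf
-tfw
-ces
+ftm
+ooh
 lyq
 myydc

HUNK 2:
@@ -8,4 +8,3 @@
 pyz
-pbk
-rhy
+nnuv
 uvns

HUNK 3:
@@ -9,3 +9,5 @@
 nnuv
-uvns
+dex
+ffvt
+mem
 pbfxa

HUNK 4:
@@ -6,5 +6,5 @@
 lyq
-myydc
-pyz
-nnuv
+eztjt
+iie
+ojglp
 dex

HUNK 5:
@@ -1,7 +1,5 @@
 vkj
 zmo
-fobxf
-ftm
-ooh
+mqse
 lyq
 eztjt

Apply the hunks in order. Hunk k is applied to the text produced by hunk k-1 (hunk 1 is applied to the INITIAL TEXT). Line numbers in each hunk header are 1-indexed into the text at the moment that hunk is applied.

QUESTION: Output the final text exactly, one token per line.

Answer: vkj
zmo
mqse
lyq
eztjt
iie
ojglp
dex
ffvt
mem
pbfxa
tini
kvpw

Derivation:
Hunk 1: at line 2 remove [tfw,ces] add [ftm,ooh] -> 14 lines: vkj zmo fobxf ftm ooh lyq myydc pyz pbk rhy uvns pbfxa tini kvpw
Hunk 2: at line 8 remove [pbk,rhy] add [nnuv] -> 13 lines: vkj zmo fobxf ftm ooh lyq myydc pyz nnuv uvns pbfxa tini kvpw
Hunk 3: at line 9 remove [uvns] add [dex,ffvt,mem] -> 15 lines: vkj zmo fobxf ftm ooh lyq myydc pyz nnuv dex ffvt mem pbfxa tini kvpw
Hunk 4: at line 6 remove [myydc,pyz,nnuv] add [eztjt,iie,ojglp] -> 15 lines: vkj zmo fobxf ftm ooh lyq eztjt iie ojglp dex ffvt mem pbfxa tini kvpw
Hunk 5: at line 1 remove [fobxf,ftm,ooh] add [mqse] -> 13 lines: vkj zmo mqse lyq eztjt iie ojglp dex ffvt mem pbfxa tini kvpw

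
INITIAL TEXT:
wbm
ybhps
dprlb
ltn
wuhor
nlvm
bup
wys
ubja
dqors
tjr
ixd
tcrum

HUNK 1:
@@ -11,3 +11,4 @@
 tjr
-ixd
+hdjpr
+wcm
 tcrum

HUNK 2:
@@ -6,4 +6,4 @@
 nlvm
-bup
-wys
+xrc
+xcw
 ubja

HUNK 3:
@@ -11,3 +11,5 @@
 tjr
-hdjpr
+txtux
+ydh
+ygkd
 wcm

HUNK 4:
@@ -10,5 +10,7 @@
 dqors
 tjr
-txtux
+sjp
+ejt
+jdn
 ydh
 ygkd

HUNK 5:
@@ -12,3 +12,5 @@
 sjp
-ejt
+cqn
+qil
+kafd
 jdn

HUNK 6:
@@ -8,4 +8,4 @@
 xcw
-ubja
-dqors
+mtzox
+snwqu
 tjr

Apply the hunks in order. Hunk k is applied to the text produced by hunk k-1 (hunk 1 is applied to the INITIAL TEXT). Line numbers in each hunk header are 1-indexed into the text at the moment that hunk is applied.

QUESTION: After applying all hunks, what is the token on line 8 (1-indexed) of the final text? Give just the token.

Answer: xcw

Derivation:
Hunk 1: at line 11 remove [ixd] add [hdjpr,wcm] -> 14 lines: wbm ybhps dprlb ltn wuhor nlvm bup wys ubja dqors tjr hdjpr wcm tcrum
Hunk 2: at line 6 remove [bup,wys] add [xrc,xcw] -> 14 lines: wbm ybhps dprlb ltn wuhor nlvm xrc xcw ubja dqors tjr hdjpr wcm tcrum
Hunk 3: at line 11 remove [hdjpr] add [txtux,ydh,ygkd] -> 16 lines: wbm ybhps dprlb ltn wuhor nlvm xrc xcw ubja dqors tjr txtux ydh ygkd wcm tcrum
Hunk 4: at line 10 remove [txtux] add [sjp,ejt,jdn] -> 18 lines: wbm ybhps dprlb ltn wuhor nlvm xrc xcw ubja dqors tjr sjp ejt jdn ydh ygkd wcm tcrum
Hunk 5: at line 12 remove [ejt] add [cqn,qil,kafd] -> 20 lines: wbm ybhps dprlb ltn wuhor nlvm xrc xcw ubja dqors tjr sjp cqn qil kafd jdn ydh ygkd wcm tcrum
Hunk 6: at line 8 remove [ubja,dqors] add [mtzox,snwqu] -> 20 lines: wbm ybhps dprlb ltn wuhor nlvm xrc xcw mtzox snwqu tjr sjp cqn qil kafd jdn ydh ygkd wcm tcrum
Final line 8: xcw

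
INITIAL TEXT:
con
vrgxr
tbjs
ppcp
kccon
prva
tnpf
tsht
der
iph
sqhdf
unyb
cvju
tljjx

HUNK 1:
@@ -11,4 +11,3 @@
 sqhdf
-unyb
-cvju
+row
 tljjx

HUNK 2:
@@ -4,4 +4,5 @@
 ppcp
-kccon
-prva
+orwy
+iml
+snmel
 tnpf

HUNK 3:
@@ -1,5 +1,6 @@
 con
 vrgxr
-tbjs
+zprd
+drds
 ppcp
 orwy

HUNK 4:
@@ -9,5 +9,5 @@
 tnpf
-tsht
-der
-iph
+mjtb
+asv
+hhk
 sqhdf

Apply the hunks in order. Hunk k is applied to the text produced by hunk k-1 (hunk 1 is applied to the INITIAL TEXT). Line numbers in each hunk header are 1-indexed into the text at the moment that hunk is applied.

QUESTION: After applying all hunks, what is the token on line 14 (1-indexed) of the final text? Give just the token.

Answer: row

Derivation:
Hunk 1: at line 11 remove [unyb,cvju] add [row] -> 13 lines: con vrgxr tbjs ppcp kccon prva tnpf tsht der iph sqhdf row tljjx
Hunk 2: at line 4 remove [kccon,prva] add [orwy,iml,snmel] -> 14 lines: con vrgxr tbjs ppcp orwy iml snmel tnpf tsht der iph sqhdf row tljjx
Hunk 3: at line 1 remove [tbjs] add [zprd,drds] -> 15 lines: con vrgxr zprd drds ppcp orwy iml snmel tnpf tsht der iph sqhdf row tljjx
Hunk 4: at line 9 remove [tsht,der,iph] add [mjtb,asv,hhk] -> 15 lines: con vrgxr zprd drds ppcp orwy iml snmel tnpf mjtb asv hhk sqhdf row tljjx
Final line 14: row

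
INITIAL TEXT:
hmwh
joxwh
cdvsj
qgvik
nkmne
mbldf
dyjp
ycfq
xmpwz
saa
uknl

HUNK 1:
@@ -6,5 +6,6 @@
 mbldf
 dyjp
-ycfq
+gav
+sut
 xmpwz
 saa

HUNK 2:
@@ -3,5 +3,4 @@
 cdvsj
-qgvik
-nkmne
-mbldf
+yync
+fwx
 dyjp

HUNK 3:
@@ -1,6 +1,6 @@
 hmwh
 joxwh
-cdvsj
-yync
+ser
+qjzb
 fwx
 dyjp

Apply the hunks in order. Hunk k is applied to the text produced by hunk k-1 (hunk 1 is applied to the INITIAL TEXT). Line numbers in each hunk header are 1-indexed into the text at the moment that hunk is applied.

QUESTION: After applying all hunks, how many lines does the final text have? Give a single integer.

Answer: 11

Derivation:
Hunk 1: at line 6 remove [ycfq] add [gav,sut] -> 12 lines: hmwh joxwh cdvsj qgvik nkmne mbldf dyjp gav sut xmpwz saa uknl
Hunk 2: at line 3 remove [qgvik,nkmne,mbldf] add [yync,fwx] -> 11 lines: hmwh joxwh cdvsj yync fwx dyjp gav sut xmpwz saa uknl
Hunk 3: at line 1 remove [cdvsj,yync] add [ser,qjzb] -> 11 lines: hmwh joxwh ser qjzb fwx dyjp gav sut xmpwz saa uknl
Final line count: 11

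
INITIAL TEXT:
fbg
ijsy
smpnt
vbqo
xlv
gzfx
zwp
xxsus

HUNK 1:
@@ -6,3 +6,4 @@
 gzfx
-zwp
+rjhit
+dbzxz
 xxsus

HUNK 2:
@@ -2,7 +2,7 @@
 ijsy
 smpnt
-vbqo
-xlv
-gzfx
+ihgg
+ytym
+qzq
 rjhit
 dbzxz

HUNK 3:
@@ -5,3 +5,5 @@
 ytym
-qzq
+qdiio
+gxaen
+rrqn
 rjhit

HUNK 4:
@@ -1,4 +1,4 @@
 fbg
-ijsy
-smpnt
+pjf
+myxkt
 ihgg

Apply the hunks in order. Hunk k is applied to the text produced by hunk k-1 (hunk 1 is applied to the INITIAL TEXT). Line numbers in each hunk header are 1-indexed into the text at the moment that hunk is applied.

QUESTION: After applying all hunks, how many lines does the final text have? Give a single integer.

Hunk 1: at line 6 remove [zwp] add [rjhit,dbzxz] -> 9 lines: fbg ijsy smpnt vbqo xlv gzfx rjhit dbzxz xxsus
Hunk 2: at line 2 remove [vbqo,xlv,gzfx] add [ihgg,ytym,qzq] -> 9 lines: fbg ijsy smpnt ihgg ytym qzq rjhit dbzxz xxsus
Hunk 3: at line 5 remove [qzq] add [qdiio,gxaen,rrqn] -> 11 lines: fbg ijsy smpnt ihgg ytym qdiio gxaen rrqn rjhit dbzxz xxsus
Hunk 4: at line 1 remove [ijsy,smpnt] add [pjf,myxkt] -> 11 lines: fbg pjf myxkt ihgg ytym qdiio gxaen rrqn rjhit dbzxz xxsus
Final line count: 11

Answer: 11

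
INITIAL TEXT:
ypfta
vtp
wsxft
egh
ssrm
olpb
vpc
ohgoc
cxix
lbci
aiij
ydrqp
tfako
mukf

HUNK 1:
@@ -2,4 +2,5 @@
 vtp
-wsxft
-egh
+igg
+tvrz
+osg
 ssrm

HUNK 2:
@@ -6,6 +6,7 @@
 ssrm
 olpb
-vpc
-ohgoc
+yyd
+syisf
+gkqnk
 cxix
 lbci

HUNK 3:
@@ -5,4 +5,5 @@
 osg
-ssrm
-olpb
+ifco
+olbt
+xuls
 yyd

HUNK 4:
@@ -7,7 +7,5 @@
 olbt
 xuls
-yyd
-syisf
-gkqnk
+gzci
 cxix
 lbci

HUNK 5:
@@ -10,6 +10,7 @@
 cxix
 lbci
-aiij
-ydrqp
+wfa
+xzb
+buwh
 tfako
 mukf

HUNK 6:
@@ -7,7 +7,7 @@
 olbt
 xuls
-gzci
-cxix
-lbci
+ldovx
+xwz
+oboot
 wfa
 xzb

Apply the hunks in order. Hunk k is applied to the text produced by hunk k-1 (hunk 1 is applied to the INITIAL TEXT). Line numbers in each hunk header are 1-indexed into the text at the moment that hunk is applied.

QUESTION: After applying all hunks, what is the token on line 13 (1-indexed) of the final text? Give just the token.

Hunk 1: at line 2 remove [wsxft,egh] add [igg,tvrz,osg] -> 15 lines: ypfta vtp igg tvrz osg ssrm olpb vpc ohgoc cxix lbci aiij ydrqp tfako mukf
Hunk 2: at line 6 remove [vpc,ohgoc] add [yyd,syisf,gkqnk] -> 16 lines: ypfta vtp igg tvrz osg ssrm olpb yyd syisf gkqnk cxix lbci aiij ydrqp tfako mukf
Hunk 3: at line 5 remove [ssrm,olpb] add [ifco,olbt,xuls] -> 17 lines: ypfta vtp igg tvrz osg ifco olbt xuls yyd syisf gkqnk cxix lbci aiij ydrqp tfako mukf
Hunk 4: at line 7 remove [yyd,syisf,gkqnk] add [gzci] -> 15 lines: ypfta vtp igg tvrz osg ifco olbt xuls gzci cxix lbci aiij ydrqp tfako mukf
Hunk 5: at line 10 remove [aiij,ydrqp] add [wfa,xzb,buwh] -> 16 lines: ypfta vtp igg tvrz osg ifco olbt xuls gzci cxix lbci wfa xzb buwh tfako mukf
Hunk 6: at line 7 remove [gzci,cxix,lbci] add [ldovx,xwz,oboot] -> 16 lines: ypfta vtp igg tvrz osg ifco olbt xuls ldovx xwz oboot wfa xzb buwh tfako mukf
Final line 13: xzb

Answer: xzb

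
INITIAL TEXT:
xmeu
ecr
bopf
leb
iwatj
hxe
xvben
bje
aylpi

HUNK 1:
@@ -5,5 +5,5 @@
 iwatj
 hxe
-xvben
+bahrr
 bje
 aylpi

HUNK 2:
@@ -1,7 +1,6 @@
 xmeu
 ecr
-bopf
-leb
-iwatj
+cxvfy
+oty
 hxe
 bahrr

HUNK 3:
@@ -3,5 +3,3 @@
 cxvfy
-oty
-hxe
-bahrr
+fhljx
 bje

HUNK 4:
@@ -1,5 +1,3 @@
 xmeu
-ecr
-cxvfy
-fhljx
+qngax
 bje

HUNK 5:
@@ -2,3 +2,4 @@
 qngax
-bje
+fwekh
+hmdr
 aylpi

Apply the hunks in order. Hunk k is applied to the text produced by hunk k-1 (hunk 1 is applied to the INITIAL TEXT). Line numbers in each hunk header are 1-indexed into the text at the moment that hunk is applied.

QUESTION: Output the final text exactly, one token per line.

Answer: xmeu
qngax
fwekh
hmdr
aylpi

Derivation:
Hunk 1: at line 5 remove [xvben] add [bahrr] -> 9 lines: xmeu ecr bopf leb iwatj hxe bahrr bje aylpi
Hunk 2: at line 1 remove [bopf,leb,iwatj] add [cxvfy,oty] -> 8 lines: xmeu ecr cxvfy oty hxe bahrr bje aylpi
Hunk 3: at line 3 remove [oty,hxe,bahrr] add [fhljx] -> 6 lines: xmeu ecr cxvfy fhljx bje aylpi
Hunk 4: at line 1 remove [ecr,cxvfy,fhljx] add [qngax] -> 4 lines: xmeu qngax bje aylpi
Hunk 5: at line 2 remove [bje] add [fwekh,hmdr] -> 5 lines: xmeu qngax fwekh hmdr aylpi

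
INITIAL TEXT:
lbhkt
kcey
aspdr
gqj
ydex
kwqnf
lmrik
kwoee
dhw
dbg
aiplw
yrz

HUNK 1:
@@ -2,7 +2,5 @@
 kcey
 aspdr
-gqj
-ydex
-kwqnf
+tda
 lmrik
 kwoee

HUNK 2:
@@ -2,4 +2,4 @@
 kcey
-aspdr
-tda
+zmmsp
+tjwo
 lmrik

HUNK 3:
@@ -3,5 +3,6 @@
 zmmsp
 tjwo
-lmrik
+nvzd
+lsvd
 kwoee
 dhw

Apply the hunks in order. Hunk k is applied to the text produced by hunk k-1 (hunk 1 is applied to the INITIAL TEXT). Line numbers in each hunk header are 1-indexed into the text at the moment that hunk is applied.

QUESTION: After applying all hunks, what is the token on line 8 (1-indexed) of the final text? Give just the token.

Hunk 1: at line 2 remove [gqj,ydex,kwqnf] add [tda] -> 10 lines: lbhkt kcey aspdr tda lmrik kwoee dhw dbg aiplw yrz
Hunk 2: at line 2 remove [aspdr,tda] add [zmmsp,tjwo] -> 10 lines: lbhkt kcey zmmsp tjwo lmrik kwoee dhw dbg aiplw yrz
Hunk 3: at line 3 remove [lmrik] add [nvzd,lsvd] -> 11 lines: lbhkt kcey zmmsp tjwo nvzd lsvd kwoee dhw dbg aiplw yrz
Final line 8: dhw

Answer: dhw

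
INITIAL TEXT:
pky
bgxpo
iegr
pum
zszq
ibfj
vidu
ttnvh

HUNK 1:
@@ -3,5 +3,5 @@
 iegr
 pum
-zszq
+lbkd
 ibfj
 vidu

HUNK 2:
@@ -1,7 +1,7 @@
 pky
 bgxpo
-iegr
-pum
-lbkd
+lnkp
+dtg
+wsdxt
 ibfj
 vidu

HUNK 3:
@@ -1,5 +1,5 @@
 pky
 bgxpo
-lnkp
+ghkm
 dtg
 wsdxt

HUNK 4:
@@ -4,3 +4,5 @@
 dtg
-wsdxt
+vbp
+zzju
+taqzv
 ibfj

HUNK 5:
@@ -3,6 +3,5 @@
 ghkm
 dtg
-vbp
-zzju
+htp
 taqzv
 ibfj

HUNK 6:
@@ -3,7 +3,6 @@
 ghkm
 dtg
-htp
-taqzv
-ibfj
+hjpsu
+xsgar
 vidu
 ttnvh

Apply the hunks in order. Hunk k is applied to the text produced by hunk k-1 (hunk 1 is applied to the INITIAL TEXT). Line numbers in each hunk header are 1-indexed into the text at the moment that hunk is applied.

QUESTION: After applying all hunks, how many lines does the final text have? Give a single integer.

Hunk 1: at line 3 remove [zszq] add [lbkd] -> 8 lines: pky bgxpo iegr pum lbkd ibfj vidu ttnvh
Hunk 2: at line 1 remove [iegr,pum,lbkd] add [lnkp,dtg,wsdxt] -> 8 lines: pky bgxpo lnkp dtg wsdxt ibfj vidu ttnvh
Hunk 3: at line 1 remove [lnkp] add [ghkm] -> 8 lines: pky bgxpo ghkm dtg wsdxt ibfj vidu ttnvh
Hunk 4: at line 4 remove [wsdxt] add [vbp,zzju,taqzv] -> 10 lines: pky bgxpo ghkm dtg vbp zzju taqzv ibfj vidu ttnvh
Hunk 5: at line 3 remove [vbp,zzju] add [htp] -> 9 lines: pky bgxpo ghkm dtg htp taqzv ibfj vidu ttnvh
Hunk 6: at line 3 remove [htp,taqzv,ibfj] add [hjpsu,xsgar] -> 8 lines: pky bgxpo ghkm dtg hjpsu xsgar vidu ttnvh
Final line count: 8

Answer: 8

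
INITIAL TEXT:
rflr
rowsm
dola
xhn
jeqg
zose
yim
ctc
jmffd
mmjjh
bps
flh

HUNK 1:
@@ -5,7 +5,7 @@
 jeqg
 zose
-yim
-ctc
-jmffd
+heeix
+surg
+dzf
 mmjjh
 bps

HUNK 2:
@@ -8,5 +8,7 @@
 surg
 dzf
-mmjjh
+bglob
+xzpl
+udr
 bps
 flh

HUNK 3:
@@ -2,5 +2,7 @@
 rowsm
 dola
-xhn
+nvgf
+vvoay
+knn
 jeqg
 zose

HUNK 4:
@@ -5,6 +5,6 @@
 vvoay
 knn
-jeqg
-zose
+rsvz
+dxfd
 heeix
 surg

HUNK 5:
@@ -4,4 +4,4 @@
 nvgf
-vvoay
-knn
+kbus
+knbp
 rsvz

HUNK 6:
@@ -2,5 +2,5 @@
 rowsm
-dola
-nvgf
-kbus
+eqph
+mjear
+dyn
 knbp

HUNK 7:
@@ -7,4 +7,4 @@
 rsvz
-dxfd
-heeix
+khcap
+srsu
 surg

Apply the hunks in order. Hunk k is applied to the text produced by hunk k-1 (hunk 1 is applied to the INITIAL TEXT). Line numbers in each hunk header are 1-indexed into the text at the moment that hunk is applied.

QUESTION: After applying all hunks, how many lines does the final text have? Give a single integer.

Hunk 1: at line 5 remove [yim,ctc,jmffd] add [heeix,surg,dzf] -> 12 lines: rflr rowsm dola xhn jeqg zose heeix surg dzf mmjjh bps flh
Hunk 2: at line 8 remove [mmjjh] add [bglob,xzpl,udr] -> 14 lines: rflr rowsm dola xhn jeqg zose heeix surg dzf bglob xzpl udr bps flh
Hunk 3: at line 2 remove [xhn] add [nvgf,vvoay,knn] -> 16 lines: rflr rowsm dola nvgf vvoay knn jeqg zose heeix surg dzf bglob xzpl udr bps flh
Hunk 4: at line 5 remove [jeqg,zose] add [rsvz,dxfd] -> 16 lines: rflr rowsm dola nvgf vvoay knn rsvz dxfd heeix surg dzf bglob xzpl udr bps flh
Hunk 5: at line 4 remove [vvoay,knn] add [kbus,knbp] -> 16 lines: rflr rowsm dola nvgf kbus knbp rsvz dxfd heeix surg dzf bglob xzpl udr bps flh
Hunk 6: at line 2 remove [dola,nvgf,kbus] add [eqph,mjear,dyn] -> 16 lines: rflr rowsm eqph mjear dyn knbp rsvz dxfd heeix surg dzf bglob xzpl udr bps flh
Hunk 7: at line 7 remove [dxfd,heeix] add [khcap,srsu] -> 16 lines: rflr rowsm eqph mjear dyn knbp rsvz khcap srsu surg dzf bglob xzpl udr bps flh
Final line count: 16

Answer: 16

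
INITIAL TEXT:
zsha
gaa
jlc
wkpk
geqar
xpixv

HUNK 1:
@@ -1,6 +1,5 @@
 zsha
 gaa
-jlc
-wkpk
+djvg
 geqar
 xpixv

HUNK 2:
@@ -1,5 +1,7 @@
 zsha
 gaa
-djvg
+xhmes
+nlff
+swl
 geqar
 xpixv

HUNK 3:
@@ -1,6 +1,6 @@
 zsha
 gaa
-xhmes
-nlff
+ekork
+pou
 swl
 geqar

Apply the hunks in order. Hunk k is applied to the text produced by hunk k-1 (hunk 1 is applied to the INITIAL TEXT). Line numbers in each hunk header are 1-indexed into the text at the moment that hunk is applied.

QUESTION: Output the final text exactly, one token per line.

Answer: zsha
gaa
ekork
pou
swl
geqar
xpixv

Derivation:
Hunk 1: at line 1 remove [jlc,wkpk] add [djvg] -> 5 lines: zsha gaa djvg geqar xpixv
Hunk 2: at line 1 remove [djvg] add [xhmes,nlff,swl] -> 7 lines: zsha gaa xhmes nlff swl geqar xpixv
Hunk 3: at line 1 remove [xhmes,nlff] add [ekork,pou] -> 7 lines: zsha gaa ekork pou swl geqar xpixv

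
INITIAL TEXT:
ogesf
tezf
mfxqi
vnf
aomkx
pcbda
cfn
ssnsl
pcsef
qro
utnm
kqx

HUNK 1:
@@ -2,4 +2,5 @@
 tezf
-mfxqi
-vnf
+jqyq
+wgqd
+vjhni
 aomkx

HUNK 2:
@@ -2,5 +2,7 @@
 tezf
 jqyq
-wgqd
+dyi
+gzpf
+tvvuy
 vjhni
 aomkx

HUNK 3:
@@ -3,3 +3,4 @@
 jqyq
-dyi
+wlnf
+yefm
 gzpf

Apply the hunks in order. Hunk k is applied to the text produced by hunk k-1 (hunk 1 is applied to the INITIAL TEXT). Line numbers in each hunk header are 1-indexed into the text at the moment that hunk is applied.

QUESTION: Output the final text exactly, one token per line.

Hunk 1: at line 2 remove [mfxqi,vnf] add [jqyq,wgqd,vjhni] -> 13 lines: ogesf tezf jqyq wgqd vjhni aomkx pcbda cfn ssnsl pcsef qro utnm kqx
Hunk 2: at line 2 remove [wgqd] add [dyi,gzpf,tvvuy] -> 15 lines: ogesf tezf jqyq dyi gzpf tvvuy vjhni aomkx pcbda cfn ssnsl pcsef qro utnm kqx
Hunk 3: at line 3 remove [dyi] add [wlnf,yefm] -> 16 lines: ogesf tezf jqyq wlnf yefm gzpf tvvuy vjhni aomkx pcbda cfn ssnsl pcsef qro utnm kqx

Answer: ogesf
tezf
jqyq
wlnf
yefm
gzpf
tvvuy
vjhni
aomkx
pcbda
cfn
ssnsl
pcsef
qro
utnm
kqx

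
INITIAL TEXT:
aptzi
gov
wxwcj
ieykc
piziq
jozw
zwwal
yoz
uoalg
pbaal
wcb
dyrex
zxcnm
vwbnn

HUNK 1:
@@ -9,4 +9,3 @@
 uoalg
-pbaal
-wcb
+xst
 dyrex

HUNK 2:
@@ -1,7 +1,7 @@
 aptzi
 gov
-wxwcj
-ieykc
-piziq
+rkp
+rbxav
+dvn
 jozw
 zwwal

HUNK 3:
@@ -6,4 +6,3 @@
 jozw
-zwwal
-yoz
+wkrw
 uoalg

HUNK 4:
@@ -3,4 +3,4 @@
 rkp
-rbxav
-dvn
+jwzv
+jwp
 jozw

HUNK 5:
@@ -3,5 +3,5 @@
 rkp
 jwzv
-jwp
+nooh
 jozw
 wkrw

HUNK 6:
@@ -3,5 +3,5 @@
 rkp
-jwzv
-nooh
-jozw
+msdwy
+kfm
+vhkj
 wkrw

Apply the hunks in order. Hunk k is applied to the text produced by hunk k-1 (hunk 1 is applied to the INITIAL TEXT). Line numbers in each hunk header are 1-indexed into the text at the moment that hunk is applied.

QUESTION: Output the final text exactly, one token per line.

Hunk 1: at line 9 remove [pbaal,wcb] add [xst] -> 13 lines: aptzi gov wxwcj ieykc piziq jozw zwwal yoz uoalg xst dyrex zxcnm vwbnn
Hunk 2: at line 1 remove [wxwcj,ieykc,piziq] add [rkp,rbxav,dvn] -> 13 lines: aptzi gov rkp rbxav dvn jozw zwwal yoz uoalg xst dyrex zxcnm vwbnn
Hunk 3: at line 6 remove [zwwal,yoz] add [wkrw] -> 12 lines: aptzi gov rkp rbxav dvn jozw wkrw uoalg xst dyrex zxcnm vwbnn
Hunk 4: at line 3 remove [rbxav,dvn] add [jwzv,jwp] -> 12 lines: aptzi gov rkp jwzv jwp jozw wkrw uoalg xst dyrex zxcnm vwbnn
Hunk 5: at line 3 remove [jwp] add [nooh] -> 12 lines: aptzi gov rkp jwzv nooh jozw wkrw uoalg xst dyrex zxcnm vwbnn
Hunk 6: at line 3 remove [jwzv,nooh,jozw] add [msdwy,kfm,vhkj] -> 12 lines: aptzi gov rkp msdwy kfm vhkj wkrw uoalg xst dyrex zxcnm vwbnn

Answer: aptzi
gov
rkp
msdwy
kfm
vhkj
wkrw
uoalg
xst
dyrex
zxcnm
vwbnn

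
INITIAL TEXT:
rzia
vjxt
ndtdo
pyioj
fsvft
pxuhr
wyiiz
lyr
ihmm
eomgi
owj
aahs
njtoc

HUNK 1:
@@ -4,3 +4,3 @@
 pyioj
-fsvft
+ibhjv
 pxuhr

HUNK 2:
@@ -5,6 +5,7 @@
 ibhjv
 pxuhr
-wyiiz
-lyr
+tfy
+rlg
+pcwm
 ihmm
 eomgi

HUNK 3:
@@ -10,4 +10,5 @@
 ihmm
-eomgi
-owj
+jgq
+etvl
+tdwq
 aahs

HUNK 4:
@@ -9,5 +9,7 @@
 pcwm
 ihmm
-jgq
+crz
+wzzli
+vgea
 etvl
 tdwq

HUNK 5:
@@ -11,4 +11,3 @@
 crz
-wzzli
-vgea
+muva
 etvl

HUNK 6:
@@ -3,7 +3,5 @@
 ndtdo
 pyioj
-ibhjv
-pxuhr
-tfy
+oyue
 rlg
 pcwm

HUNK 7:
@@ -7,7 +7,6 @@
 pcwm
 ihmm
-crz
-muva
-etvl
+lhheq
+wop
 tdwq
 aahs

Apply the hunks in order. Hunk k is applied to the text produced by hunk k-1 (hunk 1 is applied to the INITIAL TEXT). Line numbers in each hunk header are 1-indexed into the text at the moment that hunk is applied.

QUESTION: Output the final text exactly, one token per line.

Answer: rzia
vjxt
ndtdo
pyioj
oyue
rlg
pcwm
ihmm
lhheq
wop
tdwq
aahs
njtoc

Derivation:
Hunk 1: at line 4 remove [fsvft] add [ibhjv] -> 13 lines: rzia vjxt ndtdo pyioj ibhjv pxuhr wyiiz lyr ihmm eomgi owj aahs njtoc
Hunk 2: at line 5 remove [wyiiz,lyr] add [tfy,rlg,pcwm] -> 14 lines: rzia vjxt ndtdo pyioj ibhjv pxuhr tfy rlg pcwm ihmm eomgi owj aahs njtoc
Hunk 3: at line 10 remove [eomgi,owj] add [jgq,etvl,tdwq] -> 15 lines: rzia vjxt ndtdo pyioj ibhjv pxuhr tfy rlg pcwm ihmm jgq etvl tdwq aahs njtoc
Hunk 4: at line 9 remove [jgq] add [crz,wzzli,vgea] -> 17 lines: rzia vjxt ndtdo pyioj ibhjv pxuhr tfy rlg pcwm ihmm crz wzzli vgea etvl tdwq aahs njtoc
Hunk 5: at line 11 remove [wzzli,vgea] add [muva] -> 16 lines: rzia vjxt ndtdo pyioj ibhjv pxuhr tfy rlg pcwm ihmm crz muva etvl tdwq aahs njtoc
Hunk 6: at line 3 remove [ibhjv,pxuhr,tfy] add [oyue] -> 14 lines: rzia vjxt ndtdo pyioj oyue rlg pcwm ihmm crz muva etvl tdwq aahs njtoc
Hunk 7: at line 7 remove [crz,muva,etvl] add [lhheq,wop] -> 13 lines: rzia vjxt ndtdo pyioj oyue rlg pcwm ihmm lhheq wop tdwq aahs njtoc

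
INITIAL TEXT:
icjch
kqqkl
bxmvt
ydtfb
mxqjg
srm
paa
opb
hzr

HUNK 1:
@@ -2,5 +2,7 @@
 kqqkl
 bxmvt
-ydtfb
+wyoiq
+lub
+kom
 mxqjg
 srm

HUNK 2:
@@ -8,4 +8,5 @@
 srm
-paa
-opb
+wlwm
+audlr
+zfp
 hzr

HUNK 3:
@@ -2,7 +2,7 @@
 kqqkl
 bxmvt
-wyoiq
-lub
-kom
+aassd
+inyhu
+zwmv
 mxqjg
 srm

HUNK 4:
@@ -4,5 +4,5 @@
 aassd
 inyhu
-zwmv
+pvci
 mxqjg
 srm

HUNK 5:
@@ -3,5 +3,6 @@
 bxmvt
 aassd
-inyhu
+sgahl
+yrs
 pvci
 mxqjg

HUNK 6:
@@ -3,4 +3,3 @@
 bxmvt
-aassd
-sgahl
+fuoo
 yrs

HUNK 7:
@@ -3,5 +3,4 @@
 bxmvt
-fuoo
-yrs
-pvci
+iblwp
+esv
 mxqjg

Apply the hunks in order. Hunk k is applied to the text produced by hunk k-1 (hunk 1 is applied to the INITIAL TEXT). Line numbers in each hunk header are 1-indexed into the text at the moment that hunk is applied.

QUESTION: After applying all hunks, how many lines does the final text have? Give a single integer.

Hunk 1: at line 2 remove [ydtfb] add [wyoiq,lub,kom] -> 11 lines: icjch kqqkl bxmvt wyoiq lub kom mxqjg srm paa opb hzr
Hunk 2: at line 8 remove [paa,opb] add [wlwm,audlr,zfp] -> 12 lines: icjch kqqkl bxmvt wyoiq lub kom mxqjg srm wlwm audlr zfp hzr
Hunk 3: at line 2 remove [wyoiq,lub,kom] add [aassd,inyhu,zwmv] -> 12 lines: icjch kqqkl bxmvt aassd inyhu zwmv mxqjg srm wlwm audlr zfp hzr
Hunk 4: at line 4 remove [zwmv] add [pvci] -> 12 lines: icjch kqqkl bxmvt aassd inyhu pvci mxqjg srm wlwm audlr zfp hzr
Hunk 5: at line 3 remove [inyhu] add [sgahl,yrs] -> 13 lines: icjch kqqkl bxmvt aassd sgahl yrs pvci mxqjg srm wlwm audlr zfp hzr
Hunk 6: at line 3 remove [aassd,sgahl] add [fuoo] -> 12 lines: icjch kqqkl bxmvt fuoo yrs pvci mxqjg srm wlwm audlr zfp hzr
Hunk 7: at line 3 remove [fuoo,yrs,pvci] add [iblwp,esv] -> 11 lines: icjch kqqkl bxmvt iblwp esv mxqjg srm wlwm audlr zfp hzr
Final line count: 11

Answer: 11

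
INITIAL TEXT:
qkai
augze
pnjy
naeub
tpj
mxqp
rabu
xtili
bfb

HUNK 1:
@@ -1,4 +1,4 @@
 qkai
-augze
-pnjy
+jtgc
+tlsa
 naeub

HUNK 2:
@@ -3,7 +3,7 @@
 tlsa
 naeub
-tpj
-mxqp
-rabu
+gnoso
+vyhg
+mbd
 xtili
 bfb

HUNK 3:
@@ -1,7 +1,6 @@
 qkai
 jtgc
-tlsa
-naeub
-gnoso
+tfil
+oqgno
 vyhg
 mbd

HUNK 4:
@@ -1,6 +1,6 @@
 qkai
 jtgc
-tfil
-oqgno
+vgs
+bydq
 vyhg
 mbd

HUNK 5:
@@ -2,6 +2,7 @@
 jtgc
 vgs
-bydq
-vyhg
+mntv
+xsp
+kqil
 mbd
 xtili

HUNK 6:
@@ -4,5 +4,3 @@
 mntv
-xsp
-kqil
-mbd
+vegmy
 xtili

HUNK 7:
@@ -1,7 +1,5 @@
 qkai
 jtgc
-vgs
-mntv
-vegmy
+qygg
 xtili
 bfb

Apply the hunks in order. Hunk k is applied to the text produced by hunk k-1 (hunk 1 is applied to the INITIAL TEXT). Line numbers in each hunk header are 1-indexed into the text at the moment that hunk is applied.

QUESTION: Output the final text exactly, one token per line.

Hunk 1: at line 1 remove [augze,pnjy] add [jtgc,tlsa] -> 9 lines: qkai jtgc tlsa naeub tpj mxqp rabu xtili bfb
Hunk 2: at line 3 remove [tpj,mxqp,rabu] add [gnoso,vyhg,mbd] -> 9 lines: qkai jtgc tlsa naeub gnoso vyhg mbd xtili bfb
Hunk 3: at line 1 remove [tlsa,naeub,gnoso] add [tfil,oqgno] -> 8 lines: qkai jtgc tfil oqgno vyhg mbd xtili bfb
Hunk 4: at line 1 remove [tfil,oqgno] add [vgs,bydq] -> 8 lines: qkai jtgc vgs bydq vyhg mbd xtili bfb
Hunk 5: at line 2 remove [bydq,vyhg] add [mntv,xsp,kqil] -> 9 lines: qkai jtgc vgs mntv xsp kqil mbd xtili bfb
Hunk 6: at line 4 remove [xsp,kqil,mbd] add [vegmy] -> 7 lines: qkai jtgc vgs mntv vegmy xtili bfb
Hunk 7: at line 1 remove [vgs,mntv,vegmy] add [qygg] -> 5 lines: qkai jtgc qygg xtili bfb

Answer: qkai
jtgc
qygg
xtili
bfb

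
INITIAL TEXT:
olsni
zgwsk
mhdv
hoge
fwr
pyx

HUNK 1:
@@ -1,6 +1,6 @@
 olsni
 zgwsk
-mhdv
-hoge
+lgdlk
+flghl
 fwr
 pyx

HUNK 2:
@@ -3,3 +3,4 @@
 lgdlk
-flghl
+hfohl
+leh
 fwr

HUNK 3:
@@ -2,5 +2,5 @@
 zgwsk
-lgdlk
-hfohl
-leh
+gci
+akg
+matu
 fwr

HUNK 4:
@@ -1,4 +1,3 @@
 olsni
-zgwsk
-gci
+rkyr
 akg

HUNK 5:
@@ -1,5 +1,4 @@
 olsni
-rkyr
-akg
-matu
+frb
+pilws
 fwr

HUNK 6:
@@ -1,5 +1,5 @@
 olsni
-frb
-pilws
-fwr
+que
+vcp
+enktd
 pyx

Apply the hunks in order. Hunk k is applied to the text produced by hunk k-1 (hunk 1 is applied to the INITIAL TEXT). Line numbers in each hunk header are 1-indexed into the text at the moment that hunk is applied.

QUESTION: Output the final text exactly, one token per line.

Hunk 1: at line 1 remove [mhdv,hoge] add [lgdlk,flghl] -> 6 lines: olsni zgwsk lgdlk flghl fwr pyx
Hunk 2: at line 3 remove [flghl] add [hfohl,leh] -> 7 lines: olsni zgwsk lgdlk hfohl leh fwr pyx
Hunk 3: at line 2 remove [lgdlk,hfohl,leh] add [gci,akg,matu] -> 7 lines: olsni zgwsk gci akg matu fwr pyx
Hunk 4: at line 1 remove [zgwsk,gci] add [rkyr] -> 6 lines: olsni rkyr akg matu fwr pyx
Hunk 5: at line 1 remove [rkyr,akg,matu] add [frb,pilws] -> 5 lines: olsni frb pilws fwr pyx
Hunk 6: at line 1 remove [frb,pilws,fwr] add [que,vcp,enktd] -> 5 lines: olsni que vcp enktd pyx

Answer: olsni
que
vcp
enktd
pyx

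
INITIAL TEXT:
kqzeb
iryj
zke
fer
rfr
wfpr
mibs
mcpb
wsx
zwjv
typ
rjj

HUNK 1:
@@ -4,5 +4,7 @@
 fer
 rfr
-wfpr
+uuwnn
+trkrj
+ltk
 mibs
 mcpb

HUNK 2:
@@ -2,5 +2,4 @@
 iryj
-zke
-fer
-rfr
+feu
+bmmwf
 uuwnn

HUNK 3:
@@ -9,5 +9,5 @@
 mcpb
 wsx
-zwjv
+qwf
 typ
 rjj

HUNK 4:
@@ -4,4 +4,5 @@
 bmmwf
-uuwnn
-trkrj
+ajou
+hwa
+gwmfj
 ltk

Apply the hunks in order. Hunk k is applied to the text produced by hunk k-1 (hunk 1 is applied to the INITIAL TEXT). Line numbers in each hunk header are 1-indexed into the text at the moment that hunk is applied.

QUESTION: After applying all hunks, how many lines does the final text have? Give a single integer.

Answer: 14

Derivation:
Hunk 1: at line 4 remove [wfpr] add [uuwnn,trkrj,ltk] -> 14 lines: kqzeb iryj zke fer rfr uuwnn trkrj ltk mibs mcpb wsx zwjv typ rjj
Hunk 2: at line 2 remove [zke,fer,rfr] add [feu,bmmwf] -> 13 lines: kqzeb iryj feu bmmwf uuwnn trkrj ltk mibs mcpb wsx zwjv typ rjj
Hunk 3: at line 9 remove [zwjv] add [qwf] -> 13 lines: kqzeb iryj feu bmmwf uuwnn trkrj ltk mibs mcpb wsx qwf typ rjj
Hunk 4: at line 4 remove [uuwnn,trkrj] add [ajou,hwa,gwmfj] -> 14 lines: kqzeb iryj feu bmmwf ajou hwa gwmfj ltk mibs mcpb wsx qwf typ rjj
Final line count: 14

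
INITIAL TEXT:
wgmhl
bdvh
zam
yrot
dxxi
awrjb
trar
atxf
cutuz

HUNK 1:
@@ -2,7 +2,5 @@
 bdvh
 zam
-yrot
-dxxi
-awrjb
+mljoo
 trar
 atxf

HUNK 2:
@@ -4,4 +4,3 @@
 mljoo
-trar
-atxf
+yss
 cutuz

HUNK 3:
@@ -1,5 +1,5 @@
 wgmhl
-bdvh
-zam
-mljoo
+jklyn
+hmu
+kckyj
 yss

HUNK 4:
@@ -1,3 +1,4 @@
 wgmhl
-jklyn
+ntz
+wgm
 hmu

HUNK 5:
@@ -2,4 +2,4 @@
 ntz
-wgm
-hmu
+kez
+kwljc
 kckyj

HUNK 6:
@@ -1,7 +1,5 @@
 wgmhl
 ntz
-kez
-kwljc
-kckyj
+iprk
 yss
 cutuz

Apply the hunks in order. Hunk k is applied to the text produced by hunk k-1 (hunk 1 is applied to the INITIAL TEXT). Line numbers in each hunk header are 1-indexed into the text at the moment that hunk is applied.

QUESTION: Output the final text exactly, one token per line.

Answer: wgmhl
ntz
iprk
yss
cutuz

Derivation:
Hunk 1: at line 2 remove [yrot,dxxi,awrjb] add [mljoo] -> 7 lines: wgmhl bdvh zam mljoo trar atxf cutuz
Hunk 2: at line 4 remove [trar,atxf] add [yss] -> 6 lines: wgmhl bdvh zam mljoo yss cutuz
Hunk 3: at line 1 remove [bdvh,zam,mljoo] add [jklyn,hmu,kckyj] -> 6 lines: wgmhl jklyn hmu kckyj yss cutuz
Hunk 4: at line 1 remove [jklyn] add [ntz,wgm] -> 7 lines: wgmhl ntz wgm hmu kckyj yss cutuz
Hunk 5: at line 2 remove [wgm,hmu] add [kez,kwljc] -> 7 lines: wgmhl ntz kez kwljc kckyj yss cutuz
Hunk 6: at line 1 remove [kez,kwljc,kckyj] add [iprk] -> 5 lines: wgmhl ntz iprk yss cutuz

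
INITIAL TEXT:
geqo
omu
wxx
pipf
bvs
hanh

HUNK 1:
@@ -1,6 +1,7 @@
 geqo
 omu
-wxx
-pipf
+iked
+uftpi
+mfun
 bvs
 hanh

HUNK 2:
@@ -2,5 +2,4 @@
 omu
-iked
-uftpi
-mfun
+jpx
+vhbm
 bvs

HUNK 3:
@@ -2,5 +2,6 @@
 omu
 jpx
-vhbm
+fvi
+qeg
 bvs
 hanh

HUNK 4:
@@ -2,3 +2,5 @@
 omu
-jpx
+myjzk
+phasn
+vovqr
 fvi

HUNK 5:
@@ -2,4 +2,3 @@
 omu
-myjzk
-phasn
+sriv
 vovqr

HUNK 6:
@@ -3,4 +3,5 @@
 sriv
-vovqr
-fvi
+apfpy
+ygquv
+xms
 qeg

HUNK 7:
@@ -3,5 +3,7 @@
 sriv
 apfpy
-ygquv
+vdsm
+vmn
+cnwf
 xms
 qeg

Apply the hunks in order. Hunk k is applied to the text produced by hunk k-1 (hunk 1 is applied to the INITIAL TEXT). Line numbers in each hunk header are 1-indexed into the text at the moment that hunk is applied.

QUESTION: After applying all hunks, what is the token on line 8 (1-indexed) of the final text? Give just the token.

Answer: xms

Derivation:
Hunk 1: at line 1 remove [wxx,pipf] add [iked,uftpi,mfun] -> 7 lines: geqo omu iked uftpi mfun bvs hanh
Hunk 2: at line 2 remove [iked,uftpi,mfun] add [jpx,vhbm] -> 6 lines: geqo omu jpx vhbm bvs hanh
Hunk 3: at line 2 remove [vhbm] add [fvi,qeg] -> 7 lines: geqo omu jpx fvi qeg bvs hanh
Hunk 4: at line 2 remove [jpx] add [myjzk,phasn,vovqr] -> 9 lines: geqo omu myjzk phasn vovqr fvi qeg bvs hanh
Hunk 5: at line 2 remove [myjzk,phasn] add [sriv] -> 8 lines: geqo omu sriv vovqr fvi qeg bvs hanh
Hunk 6: at line 3 remove [vovqr,fvi] add [apfpy,ygquv,xms] -> 9 lines: geqo omu sriv apfpy ygquv xms qeg bvs hanh
Hunk 7: at line 3 remove [ygquv] add [vdsm,vmn,cnwf] -> 11 lines: geqo omu sriv apfpy vdsm vmn cnwf xms qeg bvs hanh
Final line 8: xms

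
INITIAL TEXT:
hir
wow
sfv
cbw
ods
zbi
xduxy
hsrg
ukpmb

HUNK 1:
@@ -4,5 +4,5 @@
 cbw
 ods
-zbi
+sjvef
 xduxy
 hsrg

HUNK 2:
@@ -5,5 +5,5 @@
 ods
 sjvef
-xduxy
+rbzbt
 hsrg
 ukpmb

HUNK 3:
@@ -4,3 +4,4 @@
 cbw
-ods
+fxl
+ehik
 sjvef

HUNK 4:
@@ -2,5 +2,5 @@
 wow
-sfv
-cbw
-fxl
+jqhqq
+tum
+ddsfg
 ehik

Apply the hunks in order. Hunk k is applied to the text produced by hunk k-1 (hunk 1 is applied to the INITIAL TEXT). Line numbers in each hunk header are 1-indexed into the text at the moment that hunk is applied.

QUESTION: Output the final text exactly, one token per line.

Hunk 1: at line 4 remove [zbi] add [sjvef] -> 9 lines: hir wow sfv cbw ods sjvef xduxy hsrg ukpmb
Hunk 2: at line 5 remove [xduxy] add [rbzbt] -> 9 lines: hir wow sfv cbw ods sjvef rbzbt hsrg ukpmb
Hunk 3: at line 4 remove [ods] add [fxl,ehik] -> 10 lines: hir wow sfv cbw fxl ehik sjvef rbzbt hsrg ukpmb
Hunk 4: at line 2 remove [sfv,cbw,fxl] add [jqhqq,tum,ddsfg] -> 10 lines: hir wow jqhqq tum ddsfg ehik sjvef rbzbt hsrg ukpmb

Answer: hir
wow
jqhqq
tum
ddsfg
ehik
sjvef
rbzbt
hsrg
ukpmb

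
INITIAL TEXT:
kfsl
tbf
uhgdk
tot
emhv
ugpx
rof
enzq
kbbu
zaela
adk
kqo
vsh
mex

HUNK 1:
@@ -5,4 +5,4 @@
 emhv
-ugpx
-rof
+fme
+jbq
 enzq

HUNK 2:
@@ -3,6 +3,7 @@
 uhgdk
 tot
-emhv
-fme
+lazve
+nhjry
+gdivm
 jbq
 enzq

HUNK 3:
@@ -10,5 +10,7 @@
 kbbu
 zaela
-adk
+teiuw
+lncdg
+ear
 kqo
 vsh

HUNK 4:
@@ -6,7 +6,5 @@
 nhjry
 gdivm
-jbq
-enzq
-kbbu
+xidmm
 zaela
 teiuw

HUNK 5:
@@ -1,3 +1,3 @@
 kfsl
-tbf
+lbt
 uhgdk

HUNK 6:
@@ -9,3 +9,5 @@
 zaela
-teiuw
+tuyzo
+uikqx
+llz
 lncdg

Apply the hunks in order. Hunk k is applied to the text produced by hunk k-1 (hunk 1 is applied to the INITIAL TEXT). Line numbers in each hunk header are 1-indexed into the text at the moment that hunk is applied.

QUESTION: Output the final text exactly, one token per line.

Answer: kfsl
lbt
uhgdk
tot
lazve
nhjry
gdivm
xidmm
zaela
tuyzo
uikqx
llz
lncdg
ear
kqo
vsh
mex

Derivation:
Hunk 1: at line 5 remove [ugpx,rof] add [fme,jbq] -> 14 lines: kfsl tbf uhgdk tot emhv fme jbq enzq kbbu zaela adk kqo vsh mex
Hunk 2: at line 3 remove [emhv,fme] add [lazve,nhjry,gdivm] -> 15 lines: kfsl tbf uhgdk tot lazve nhjry gdivm jbq enzq kbbu zaela adk kqo vsh mex
Hunk 3: at line 10 remove [adk] add [teiuw,lncdg,ear] -> 17 lines: kfsl tbf uhgdk tot lazve nhjry gdivm jbq enzq kbbu zaela teiuw lncdg ear kqo vsh mex
Hunk 4: at line 6 remove [jbq,enzq,kbbu] add [xidmm] -> 15 lines: kfsl tbf uhgdk tot lazve nhjry gdivm xidmm zaela teiuw lncdg ear kqo vsh mex
Hunk 5: at line 1 remove [tbf] add [lbt] -> 15 lines: kfsl lbt uhgdk tot lazve nhjry gdivm xidmm zaela teiuw lncdg ear kqo vsh mex
Hunk 6: at line 9 remove [teiuw] add [tuyzo,uikqx,llz] -> 17 lines: kfsl lbt uhgdk tot lazve nhjry gdivm xidmm zaela tuyzo uikqx llz lncdg ear kqo vsh mex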